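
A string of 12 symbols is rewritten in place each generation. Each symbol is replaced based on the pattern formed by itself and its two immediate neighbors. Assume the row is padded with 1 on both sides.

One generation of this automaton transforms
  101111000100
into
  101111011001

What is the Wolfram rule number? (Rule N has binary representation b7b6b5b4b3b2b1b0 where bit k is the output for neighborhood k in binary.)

position 3: 111 → 1  (bit 7 = 1)
position 0: 110 → 1  (bit 6 = 1)
position 1: 101 → 0  (bit 5 = 0)
position 6: 100 → 0  (bit 4 = 0)
position 2: 011 → 1  (bit 3 = 1)
position 9: 010 → 0  (bit 2 = 0)
position 8: 001 → 1  (bit 1 = 1)
position 7: 000 → 1  (bit 0 = 1)
bits b7..b0 = 11001011 = 203

203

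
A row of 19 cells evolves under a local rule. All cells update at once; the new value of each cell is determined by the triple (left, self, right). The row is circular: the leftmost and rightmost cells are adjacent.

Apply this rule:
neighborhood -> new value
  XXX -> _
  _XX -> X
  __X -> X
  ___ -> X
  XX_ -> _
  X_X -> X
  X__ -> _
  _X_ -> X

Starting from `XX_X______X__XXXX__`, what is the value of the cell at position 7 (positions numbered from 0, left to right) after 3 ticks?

X

X_XX_XXXXXX_XX____X
_XX_XX_____XX__XXXX
XX_XX__XXXXX__XX___
position 7 holds X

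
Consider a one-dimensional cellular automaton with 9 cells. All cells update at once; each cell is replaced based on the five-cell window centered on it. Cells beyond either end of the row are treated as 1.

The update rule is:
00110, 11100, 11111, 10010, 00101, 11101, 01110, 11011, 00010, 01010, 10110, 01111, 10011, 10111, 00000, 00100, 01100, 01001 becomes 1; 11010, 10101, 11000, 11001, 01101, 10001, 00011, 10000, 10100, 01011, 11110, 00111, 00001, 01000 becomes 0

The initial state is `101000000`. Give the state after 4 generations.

100011011

100001100
100001101
100001011
100011011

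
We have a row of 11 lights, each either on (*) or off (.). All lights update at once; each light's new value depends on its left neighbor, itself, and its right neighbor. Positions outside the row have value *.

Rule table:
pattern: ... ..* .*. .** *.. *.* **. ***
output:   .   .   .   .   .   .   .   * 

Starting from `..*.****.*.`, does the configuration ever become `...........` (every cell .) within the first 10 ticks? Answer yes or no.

yes

.....**....
...........
all cells are . at tick 2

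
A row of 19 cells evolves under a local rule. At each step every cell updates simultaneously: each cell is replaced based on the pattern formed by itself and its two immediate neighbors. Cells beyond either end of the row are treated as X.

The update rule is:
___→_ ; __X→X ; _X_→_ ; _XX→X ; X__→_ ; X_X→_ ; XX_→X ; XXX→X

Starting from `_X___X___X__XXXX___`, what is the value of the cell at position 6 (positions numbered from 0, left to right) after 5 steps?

____X___X__XXXXX__X
___X___X__XXXXXX_XX
__X___X__XXXXXXX_XX
_X___X__XXXXXXXX_XX
____X__XXXXXXXXX_XX
position 6 holds _

_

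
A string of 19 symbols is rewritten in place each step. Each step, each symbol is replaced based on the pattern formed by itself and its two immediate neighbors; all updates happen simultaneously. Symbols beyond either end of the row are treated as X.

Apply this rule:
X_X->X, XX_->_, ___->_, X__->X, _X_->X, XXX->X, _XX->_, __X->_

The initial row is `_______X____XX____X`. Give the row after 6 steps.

X______XX_____X____
_X_______X____XX___
XXX______XX_____X__
XX_X_______X____XX_
X_XXX______XX_____X
_X_X_X_______X_____

_X_X_X_______X_____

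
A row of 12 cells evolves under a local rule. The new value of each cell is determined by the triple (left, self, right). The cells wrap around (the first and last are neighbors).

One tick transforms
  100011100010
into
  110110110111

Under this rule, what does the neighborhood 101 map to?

1

At position 11 the neighborhood is 101; the next row has 1 there.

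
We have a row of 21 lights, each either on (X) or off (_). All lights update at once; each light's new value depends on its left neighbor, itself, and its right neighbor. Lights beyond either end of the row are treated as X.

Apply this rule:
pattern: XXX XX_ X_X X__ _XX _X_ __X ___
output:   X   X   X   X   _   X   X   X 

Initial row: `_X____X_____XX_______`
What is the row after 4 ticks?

XXXXXXXXXXXXXXX_XXXXX

tick 1: XXXXXXXXXXXX_XXXXXXXX
tick 2: XXXXXXXXXXXXX_XXXXXXX
tick 3: XXXXXXXXXXXXXX_XXXXXX
tick 4: XXXXXXXXXXXXXXX_XXXXX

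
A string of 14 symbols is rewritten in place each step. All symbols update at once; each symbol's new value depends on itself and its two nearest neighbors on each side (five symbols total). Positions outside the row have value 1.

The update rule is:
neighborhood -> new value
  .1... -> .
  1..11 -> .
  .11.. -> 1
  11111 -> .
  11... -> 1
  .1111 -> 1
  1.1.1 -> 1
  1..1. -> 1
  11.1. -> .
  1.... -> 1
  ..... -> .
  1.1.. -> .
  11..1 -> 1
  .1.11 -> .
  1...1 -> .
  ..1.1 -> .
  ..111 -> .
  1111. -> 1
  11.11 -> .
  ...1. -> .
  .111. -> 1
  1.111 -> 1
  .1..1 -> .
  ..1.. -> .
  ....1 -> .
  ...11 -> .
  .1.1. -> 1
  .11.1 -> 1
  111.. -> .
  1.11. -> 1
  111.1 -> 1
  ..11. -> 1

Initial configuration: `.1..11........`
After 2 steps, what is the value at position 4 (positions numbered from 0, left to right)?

....1111......
11...11.11....
position 4 holds .

.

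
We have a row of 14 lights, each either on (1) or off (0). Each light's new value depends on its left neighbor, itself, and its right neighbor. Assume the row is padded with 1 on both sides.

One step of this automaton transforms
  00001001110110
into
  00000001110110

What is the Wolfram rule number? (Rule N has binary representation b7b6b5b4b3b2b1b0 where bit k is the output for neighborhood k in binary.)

position 8: 111 → 1  (bit 7 = 1)
position 9: 110 → 1  (bit 6 = 1)
position 10: 101 → 0  (bit 5 = 0)
position 0: 100 → 0  (bit 4 = 0)
position 7: 011 → 1  (bit 3 = 1)
position 4: 010 → 0  (bit 2 = 0)
position 3: 001 → 0  (bit 1 = 0)
position 1: 000 → 0  (bit 0 = 0)
bits b7..b0 = 11001000 = 200

200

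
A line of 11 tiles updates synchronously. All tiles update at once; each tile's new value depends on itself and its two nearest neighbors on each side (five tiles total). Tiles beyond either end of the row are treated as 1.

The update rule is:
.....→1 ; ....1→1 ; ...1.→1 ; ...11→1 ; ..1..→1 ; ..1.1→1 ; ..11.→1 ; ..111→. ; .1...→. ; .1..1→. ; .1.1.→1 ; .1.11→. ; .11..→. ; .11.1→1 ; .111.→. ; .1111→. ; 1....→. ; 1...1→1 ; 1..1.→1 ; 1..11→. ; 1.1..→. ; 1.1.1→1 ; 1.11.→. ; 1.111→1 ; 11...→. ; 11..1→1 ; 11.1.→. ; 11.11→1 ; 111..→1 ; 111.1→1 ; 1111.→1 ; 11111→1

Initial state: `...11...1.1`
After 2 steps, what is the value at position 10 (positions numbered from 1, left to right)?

.111..111.1
11.11...111
position 10 holds 1

1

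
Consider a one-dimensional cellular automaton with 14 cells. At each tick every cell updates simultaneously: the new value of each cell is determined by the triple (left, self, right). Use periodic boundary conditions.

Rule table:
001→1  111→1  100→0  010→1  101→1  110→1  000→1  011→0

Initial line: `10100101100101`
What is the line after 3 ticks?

10111011111011

11101110101110
01110111110111
10111011111011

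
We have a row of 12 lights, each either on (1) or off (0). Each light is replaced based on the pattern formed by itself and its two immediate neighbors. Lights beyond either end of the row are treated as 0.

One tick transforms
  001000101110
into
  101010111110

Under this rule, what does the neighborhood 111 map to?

1

At position 9 the neighborhood is 111; the next row has 1 there.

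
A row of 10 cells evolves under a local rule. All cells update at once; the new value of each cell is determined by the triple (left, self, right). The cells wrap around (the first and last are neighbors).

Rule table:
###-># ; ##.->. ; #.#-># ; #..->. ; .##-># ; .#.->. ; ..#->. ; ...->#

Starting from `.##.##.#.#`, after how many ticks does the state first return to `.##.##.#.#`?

10

tick 1: ##.##.#.#.
tick 2: #.##.#.#.#
tick 3: .##.#.#.##
tick 4: ##.#.#.##.
tick 5: #.#.#.##.#
tick 6: .#.#.##.##
tick 7: #.#.##.##.
tick 8: .#.##.##.#
tick 9: #.##.##.#.
tick 10: .##.##.#.#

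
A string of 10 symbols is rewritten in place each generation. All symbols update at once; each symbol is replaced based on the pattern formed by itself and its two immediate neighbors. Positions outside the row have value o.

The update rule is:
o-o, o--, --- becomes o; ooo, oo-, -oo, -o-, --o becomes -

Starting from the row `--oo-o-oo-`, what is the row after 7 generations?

o---o-o--o
-oo--o-o--
o--o--o-o-
-o--o--o-o
o-o--o--o-
-o-o--o--o
o-o-o--o--

o-o-o--o--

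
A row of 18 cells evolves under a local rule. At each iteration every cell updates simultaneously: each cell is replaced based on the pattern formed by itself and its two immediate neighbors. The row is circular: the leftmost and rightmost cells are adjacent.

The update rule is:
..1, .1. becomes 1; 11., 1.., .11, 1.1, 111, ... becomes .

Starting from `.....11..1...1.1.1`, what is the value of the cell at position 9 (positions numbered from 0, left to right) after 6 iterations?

.

iteration 1: ....1...11..11.1.1
iteration 2: ...11..1...1...1.1
iteration 3: ..1...11..11..11.1
iteration 4: .11..1...1...1...1
iteration 5: ....11..11..11..11
iteration 6: ...1...1...1...1..
position 9 holds .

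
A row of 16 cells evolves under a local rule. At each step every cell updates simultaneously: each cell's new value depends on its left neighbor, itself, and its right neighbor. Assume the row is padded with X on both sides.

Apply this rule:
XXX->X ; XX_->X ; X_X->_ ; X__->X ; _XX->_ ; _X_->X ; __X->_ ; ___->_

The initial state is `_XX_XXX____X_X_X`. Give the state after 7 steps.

__X__XXX___X_X__
X_XX__XXX__X_XX_
X__XX__XXX_X__X_
XX__XX__XX_XX_X_
XXX__XX__X__X_X_
XXXX__XX_XX_X_X_
XXXXX__X__X_X_X_

XXXXX__X__X_X_X_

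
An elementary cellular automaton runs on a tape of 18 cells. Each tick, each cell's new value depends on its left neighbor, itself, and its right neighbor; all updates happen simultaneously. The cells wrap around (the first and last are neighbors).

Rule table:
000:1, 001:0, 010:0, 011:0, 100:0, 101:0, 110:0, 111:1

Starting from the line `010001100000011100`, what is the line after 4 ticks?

010001111110011110

000100001111001001
010001100110000000
000100000000111111
010001111110011110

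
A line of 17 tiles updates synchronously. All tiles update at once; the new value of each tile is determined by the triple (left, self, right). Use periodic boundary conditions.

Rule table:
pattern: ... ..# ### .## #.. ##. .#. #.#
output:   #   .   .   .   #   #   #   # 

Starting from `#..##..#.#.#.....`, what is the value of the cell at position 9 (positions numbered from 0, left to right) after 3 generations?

generation 1: ##..##.#########.
generation 2: .##..##........##
generation 3: #.##..########..#
position 9 holds #

#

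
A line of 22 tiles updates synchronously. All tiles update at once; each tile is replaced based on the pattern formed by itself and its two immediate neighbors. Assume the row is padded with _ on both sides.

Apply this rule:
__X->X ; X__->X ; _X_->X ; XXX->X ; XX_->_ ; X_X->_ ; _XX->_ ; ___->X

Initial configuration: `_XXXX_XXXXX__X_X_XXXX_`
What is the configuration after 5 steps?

X__XX_X___XXX_XXXXX__X

step 1: X_XX___XXX_XXX_X__XX_X
step 2: X___XXX_X___X__XXX___X
step 3: XXXX_X__XXXXXXX_X_XXXX
step 4: _XX__XXX_XXXXX__X__XX_
step 5: X__XX_X___XXX_XXXXX__X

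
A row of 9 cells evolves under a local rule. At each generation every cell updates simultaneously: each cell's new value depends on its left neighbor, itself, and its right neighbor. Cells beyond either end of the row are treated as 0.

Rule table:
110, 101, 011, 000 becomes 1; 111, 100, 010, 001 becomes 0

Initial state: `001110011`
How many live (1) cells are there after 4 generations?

101010011
010100011
001001011
100000111
count of 1: 4

4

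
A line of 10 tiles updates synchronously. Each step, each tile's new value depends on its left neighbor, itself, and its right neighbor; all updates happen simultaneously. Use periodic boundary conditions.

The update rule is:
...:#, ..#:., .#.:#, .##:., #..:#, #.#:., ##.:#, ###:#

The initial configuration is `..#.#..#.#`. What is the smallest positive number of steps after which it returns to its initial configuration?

#.#.##.#.#
#.#..#.#..
#.##.#.##.
#..#.#..#.
##.#.##.#.
.#.#..#.#.
.#.##.#.##
.#..#.#..#
.##.#.##.#
..#.#..#.#

10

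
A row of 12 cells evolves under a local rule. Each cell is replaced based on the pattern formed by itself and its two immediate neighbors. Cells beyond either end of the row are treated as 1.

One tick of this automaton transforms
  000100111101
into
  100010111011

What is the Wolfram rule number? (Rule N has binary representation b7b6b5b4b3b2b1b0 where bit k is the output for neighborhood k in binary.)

position 7: 111 → 1  (bit 7 = 1)
position 9: 110 → 0  (bit 6 = 0)
position 10: 101 → 1  (bit 5 = 1)
position 0: 100 → 1  (bit 4 = 1)
position 6: 011 → 1  (bit 3 = 1)
position 3: 010 → 0  (bit 2 = 0)
position 2: 001 → 0  (bit 1 = 0)
position 1: 000 → 0  (bit 0 = 0)
bits b7..b0 = 10111000 = 184

184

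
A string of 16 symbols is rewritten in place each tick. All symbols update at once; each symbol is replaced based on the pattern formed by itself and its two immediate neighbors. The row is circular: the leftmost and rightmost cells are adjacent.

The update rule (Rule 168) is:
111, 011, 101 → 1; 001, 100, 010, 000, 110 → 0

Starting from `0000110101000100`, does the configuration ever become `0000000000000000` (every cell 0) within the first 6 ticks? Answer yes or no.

0000101010000000
0000010100000000
0000001000000000
0000000000000000
all cells are 0 at tick 4

yes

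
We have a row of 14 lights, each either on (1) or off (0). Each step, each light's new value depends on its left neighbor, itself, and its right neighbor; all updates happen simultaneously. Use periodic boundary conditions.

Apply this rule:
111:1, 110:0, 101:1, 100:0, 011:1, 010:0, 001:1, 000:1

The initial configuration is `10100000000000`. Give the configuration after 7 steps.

01001111111111
10011111111110
00111111111101
01111111111010
11111111110100
11111111101001
11111111010011

11111111010011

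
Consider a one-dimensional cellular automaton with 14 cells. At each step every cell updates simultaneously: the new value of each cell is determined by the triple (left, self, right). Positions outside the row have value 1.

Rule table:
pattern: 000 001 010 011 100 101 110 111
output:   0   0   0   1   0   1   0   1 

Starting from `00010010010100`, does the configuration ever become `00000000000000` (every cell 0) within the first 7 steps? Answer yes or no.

yes

step 1: 00000000001000
step 2: 00000000000000
all cells are 0 at step 2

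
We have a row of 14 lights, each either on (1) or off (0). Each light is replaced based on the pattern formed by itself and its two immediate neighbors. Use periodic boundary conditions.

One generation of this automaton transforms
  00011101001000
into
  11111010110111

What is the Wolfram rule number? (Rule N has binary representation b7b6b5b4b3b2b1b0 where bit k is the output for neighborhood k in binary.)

187

position 4: 111 → 1  (bit 7 = 1)
position 5: 110 → 0  (bit 6 = 0)
position 6: 101 → 1  (bit 5 = 1)
position 8: 100 → 1  (bit 4 = 1)
position 3: 011 → 1  (bit 3 = 1)
position 7: 010 → 0  (bit 2 = 0)
position 2: 001 → 1  (bit 1 = 1)
position 0: 000 → 1  (bit 0 = 1)
bits b7..b0 = 10111011 = 187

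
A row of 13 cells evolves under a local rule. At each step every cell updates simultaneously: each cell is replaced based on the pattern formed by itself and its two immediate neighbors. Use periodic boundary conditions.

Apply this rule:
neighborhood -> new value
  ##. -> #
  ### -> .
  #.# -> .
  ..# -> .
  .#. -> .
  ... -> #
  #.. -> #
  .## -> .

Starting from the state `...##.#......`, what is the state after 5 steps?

##..#..######
.##..#.......
..##..#######
#..##.......#
##..#######..

##..#######..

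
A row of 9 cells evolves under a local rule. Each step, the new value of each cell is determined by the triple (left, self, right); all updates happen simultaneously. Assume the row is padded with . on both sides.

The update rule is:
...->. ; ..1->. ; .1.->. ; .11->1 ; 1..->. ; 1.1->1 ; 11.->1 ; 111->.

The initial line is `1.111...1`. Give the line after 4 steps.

..1......

.11.1....
.111.....
.1.1.....
..1......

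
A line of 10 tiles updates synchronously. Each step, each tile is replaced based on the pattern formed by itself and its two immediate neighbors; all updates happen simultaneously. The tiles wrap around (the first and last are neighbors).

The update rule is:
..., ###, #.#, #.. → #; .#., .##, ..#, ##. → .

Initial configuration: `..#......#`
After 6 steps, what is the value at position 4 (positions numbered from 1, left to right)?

step 1: #..#####..
step 2: .#..###.#.
step 3: ..#..#.#.#
step 4: #..#..#.#.
step 5: .#..#..#.#
step 6: #.#..#..#.
position 4 holds .

.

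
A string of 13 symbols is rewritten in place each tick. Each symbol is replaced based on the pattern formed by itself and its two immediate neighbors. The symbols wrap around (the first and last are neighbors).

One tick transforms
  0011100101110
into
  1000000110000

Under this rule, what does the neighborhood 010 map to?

At position 7 the neighborhood is 010; the next row has 1 there.

1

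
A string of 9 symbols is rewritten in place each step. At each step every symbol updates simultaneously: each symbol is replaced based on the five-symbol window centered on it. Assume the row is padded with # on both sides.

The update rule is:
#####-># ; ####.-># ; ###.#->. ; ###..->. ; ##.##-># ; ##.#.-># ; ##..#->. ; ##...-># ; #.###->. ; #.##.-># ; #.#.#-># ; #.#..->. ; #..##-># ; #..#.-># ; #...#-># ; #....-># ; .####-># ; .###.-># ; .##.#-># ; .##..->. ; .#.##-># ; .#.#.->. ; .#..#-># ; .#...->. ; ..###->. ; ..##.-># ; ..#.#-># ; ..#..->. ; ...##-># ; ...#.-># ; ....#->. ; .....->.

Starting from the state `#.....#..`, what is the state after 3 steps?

#..#.#.#.

step 1: .##..#.##
step 2: ##..###.#
step 3: #..#.#.#.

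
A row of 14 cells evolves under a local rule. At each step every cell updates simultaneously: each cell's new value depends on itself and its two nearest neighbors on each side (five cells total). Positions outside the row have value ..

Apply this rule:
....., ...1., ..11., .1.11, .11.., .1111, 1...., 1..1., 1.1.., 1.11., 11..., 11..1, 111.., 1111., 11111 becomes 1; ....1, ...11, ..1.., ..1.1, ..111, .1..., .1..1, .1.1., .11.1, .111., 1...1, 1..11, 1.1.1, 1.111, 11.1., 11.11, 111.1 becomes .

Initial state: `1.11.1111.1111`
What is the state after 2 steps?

.111..111....1

.11...11...111
.111..111....1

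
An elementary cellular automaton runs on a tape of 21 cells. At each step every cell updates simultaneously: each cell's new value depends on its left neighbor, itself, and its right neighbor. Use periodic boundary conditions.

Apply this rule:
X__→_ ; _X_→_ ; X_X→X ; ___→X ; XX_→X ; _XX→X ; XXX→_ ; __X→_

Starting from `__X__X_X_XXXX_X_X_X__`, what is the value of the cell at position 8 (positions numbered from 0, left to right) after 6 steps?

X

X_____X_XX__XX_X_X__X
X_XXX__XXX__XXX_X___X
XXX_X__X_X__X_XX__X_X
__XX____X____XXX___XX
__XX_XX___XX_X_X_X_XX
__XXXXX_X_XXX_X_X_XXX
position 8 holds X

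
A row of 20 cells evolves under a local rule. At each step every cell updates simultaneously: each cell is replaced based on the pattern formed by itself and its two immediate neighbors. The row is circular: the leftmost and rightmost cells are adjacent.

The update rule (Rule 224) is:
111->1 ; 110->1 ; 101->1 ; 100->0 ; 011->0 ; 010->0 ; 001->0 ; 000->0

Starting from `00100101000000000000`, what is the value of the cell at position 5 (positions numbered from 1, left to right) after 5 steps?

0

00000010000000000000
00000000000000000000
00000000000000000000  (fixed point — unchanged through step 5)
position 5 holds 0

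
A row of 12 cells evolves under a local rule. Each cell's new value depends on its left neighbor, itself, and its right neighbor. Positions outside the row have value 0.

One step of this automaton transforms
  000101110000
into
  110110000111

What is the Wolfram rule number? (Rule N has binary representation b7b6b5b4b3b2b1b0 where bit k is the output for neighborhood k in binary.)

position 6: 111 → 0  (bit 7 = 0)
position 7: 110 → 0  (bit 6 = 0)
position 4: 101 → 1  (bit 5 = 1)
position 8: 100 → 0  (bit 4 = 0)
position 5: 011 → 0  (bit 3 = 0)
position 3: 010 → 1  (bit 2 = 1)
position 2: 001 → 0  (bit 1 = 0)
position 0: 000 → 1  (bit 0 = 1)
bits b7..b0 = 00100101 = 37

37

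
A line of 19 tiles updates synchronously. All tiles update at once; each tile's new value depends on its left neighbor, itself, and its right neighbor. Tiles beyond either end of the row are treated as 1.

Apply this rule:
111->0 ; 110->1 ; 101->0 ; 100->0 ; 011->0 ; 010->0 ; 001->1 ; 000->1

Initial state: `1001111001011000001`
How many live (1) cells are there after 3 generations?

12

1010001010001011110
1000110000110000010
1011010111010111100
count of 1: 12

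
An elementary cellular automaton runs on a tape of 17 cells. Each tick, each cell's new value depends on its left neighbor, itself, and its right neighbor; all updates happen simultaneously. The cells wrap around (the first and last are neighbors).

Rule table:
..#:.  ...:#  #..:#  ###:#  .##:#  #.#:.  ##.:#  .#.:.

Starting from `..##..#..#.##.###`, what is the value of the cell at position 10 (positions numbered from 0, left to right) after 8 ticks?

.

tick 1: #.###..#...##.###
tick 2: #.####..##.##.###
tick 3: #.#####.##.##.###
tick 4: #.#####.##.##.###  (fixed point — unchanged through tick 8)
position 10 holds .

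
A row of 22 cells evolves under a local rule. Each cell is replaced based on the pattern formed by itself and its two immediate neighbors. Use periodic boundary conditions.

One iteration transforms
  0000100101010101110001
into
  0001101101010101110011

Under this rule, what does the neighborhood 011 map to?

1

At position 15 the neighborhood is 011; the next row has 1 there.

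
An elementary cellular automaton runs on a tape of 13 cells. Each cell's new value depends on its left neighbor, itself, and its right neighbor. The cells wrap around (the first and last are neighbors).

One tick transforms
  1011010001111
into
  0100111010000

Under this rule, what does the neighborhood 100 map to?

1

At position 6 the neighborhood is 100; the next row has 1 there.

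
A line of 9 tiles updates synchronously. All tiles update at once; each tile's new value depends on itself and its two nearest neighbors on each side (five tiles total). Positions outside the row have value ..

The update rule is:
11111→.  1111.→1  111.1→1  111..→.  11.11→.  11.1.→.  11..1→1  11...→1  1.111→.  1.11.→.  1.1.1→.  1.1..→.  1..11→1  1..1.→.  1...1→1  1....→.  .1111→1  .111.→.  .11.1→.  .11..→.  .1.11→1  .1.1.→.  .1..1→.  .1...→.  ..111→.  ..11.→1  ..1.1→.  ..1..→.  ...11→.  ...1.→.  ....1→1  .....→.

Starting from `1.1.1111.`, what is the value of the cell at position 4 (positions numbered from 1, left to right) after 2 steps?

...1.11.1
.1..1....
position 4 holds .

.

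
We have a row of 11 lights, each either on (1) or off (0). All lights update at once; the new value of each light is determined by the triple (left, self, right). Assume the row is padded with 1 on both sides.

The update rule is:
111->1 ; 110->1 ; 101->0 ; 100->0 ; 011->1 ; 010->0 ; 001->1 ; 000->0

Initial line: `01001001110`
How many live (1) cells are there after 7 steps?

9

00010011110
00100111110
01001111110
00011111110
00111111110
01111111110
01111111110
count of 1: 9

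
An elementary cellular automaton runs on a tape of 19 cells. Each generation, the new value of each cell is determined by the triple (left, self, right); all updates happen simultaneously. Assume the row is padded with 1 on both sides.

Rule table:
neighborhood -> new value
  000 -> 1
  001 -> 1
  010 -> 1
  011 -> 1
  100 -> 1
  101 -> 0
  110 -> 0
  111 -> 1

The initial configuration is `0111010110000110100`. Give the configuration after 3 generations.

0101100101110011111

0110010101111100111
0101110101111011111
0101100101110011111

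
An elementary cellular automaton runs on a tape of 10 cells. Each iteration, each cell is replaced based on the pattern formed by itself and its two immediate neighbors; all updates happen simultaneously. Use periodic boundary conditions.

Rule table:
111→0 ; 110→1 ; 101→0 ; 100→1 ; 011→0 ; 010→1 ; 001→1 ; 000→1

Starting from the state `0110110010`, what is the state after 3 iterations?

1000111111

iteration 1: 1010011111
iteration 2: 1011100000
iteration 3: 1000111111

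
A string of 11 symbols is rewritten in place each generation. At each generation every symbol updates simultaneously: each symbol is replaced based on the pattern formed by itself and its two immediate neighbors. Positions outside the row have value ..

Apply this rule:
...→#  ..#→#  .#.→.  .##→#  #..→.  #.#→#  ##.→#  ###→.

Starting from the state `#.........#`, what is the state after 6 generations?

..########.
###......#.
#.#.#####..
.#.##...#.#
#.###.##.#.
.##.#####..

.##.#####..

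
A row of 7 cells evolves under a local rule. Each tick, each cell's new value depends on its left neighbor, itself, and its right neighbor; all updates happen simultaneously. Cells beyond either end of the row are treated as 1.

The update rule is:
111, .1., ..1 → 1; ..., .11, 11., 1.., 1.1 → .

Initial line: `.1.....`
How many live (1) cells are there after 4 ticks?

.1....1
.1...1.
.1..11.
.1.1...
count of 1: 2

2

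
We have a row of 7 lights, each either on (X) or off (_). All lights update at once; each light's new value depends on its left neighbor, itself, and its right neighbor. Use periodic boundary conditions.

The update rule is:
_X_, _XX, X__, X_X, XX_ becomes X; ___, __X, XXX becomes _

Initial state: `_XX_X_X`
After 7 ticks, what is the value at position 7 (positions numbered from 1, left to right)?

XXXXXXX
_______
_______  (fixed point — unchanged through tick 7)
position 7 holds _

_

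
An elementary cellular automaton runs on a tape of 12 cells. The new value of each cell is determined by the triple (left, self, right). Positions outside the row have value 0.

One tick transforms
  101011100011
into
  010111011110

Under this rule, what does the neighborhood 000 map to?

1

At position 8 the neighborhood is 000; the next row has 1 there.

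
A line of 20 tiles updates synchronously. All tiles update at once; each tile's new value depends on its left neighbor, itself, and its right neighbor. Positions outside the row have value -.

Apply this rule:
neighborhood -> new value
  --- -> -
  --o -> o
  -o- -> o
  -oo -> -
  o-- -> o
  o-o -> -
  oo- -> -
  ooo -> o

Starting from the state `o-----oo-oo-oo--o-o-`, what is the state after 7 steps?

step 1: oo---o--------ooo-oo
step 2: --o-ooo------o-o----
step 3: -oo--o-o----oo-oo---
step 4: o--ooo-oo--o-----o--
step 5: ooo-o----oooo---ooo-
step 6: -o--oo--o-oo-o-o-o-o
step 7: oooo--ooo----o-o-o-o

oooo--ooo----o-o-o-o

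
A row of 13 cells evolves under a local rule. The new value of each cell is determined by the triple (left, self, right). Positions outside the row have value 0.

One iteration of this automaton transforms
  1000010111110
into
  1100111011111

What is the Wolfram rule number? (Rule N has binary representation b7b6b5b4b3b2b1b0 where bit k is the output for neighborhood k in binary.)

246

position 8: 111 → 1  (bit 7 = 1)
position 11: 110 → 1  (bit 6 = 1)
position 6: 101 → 1  (bit 5 = 1)
position 1: 100 → 1  (bit 4 = 1)
position 7: 011 → 0  (bit 3 = 0)
position 0: 010 → 1  (bit 2 = 1)
position 4: 001 → 1  (bit 1 = 1)
position 2: 000 → 0  (bit 0 = 0)
bits b7..b0 = 11110110 = 246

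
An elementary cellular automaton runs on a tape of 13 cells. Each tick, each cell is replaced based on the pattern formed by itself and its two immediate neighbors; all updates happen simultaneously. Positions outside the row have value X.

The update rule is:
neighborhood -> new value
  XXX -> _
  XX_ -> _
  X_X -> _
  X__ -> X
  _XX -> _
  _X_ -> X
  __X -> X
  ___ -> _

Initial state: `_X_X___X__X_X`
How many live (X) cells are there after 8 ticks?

4

tick 1: _X_XX_XXXXX__
tick 2: _X_________XX
tick 3: _XX_______X__
tick 4: ___X_____XXXX
tick 5: X_XXX___X____
tick 6: _____X_XXX__X
tick 7: X___XX____XX_
tick 8: _X_X__X__X___
count of X: 4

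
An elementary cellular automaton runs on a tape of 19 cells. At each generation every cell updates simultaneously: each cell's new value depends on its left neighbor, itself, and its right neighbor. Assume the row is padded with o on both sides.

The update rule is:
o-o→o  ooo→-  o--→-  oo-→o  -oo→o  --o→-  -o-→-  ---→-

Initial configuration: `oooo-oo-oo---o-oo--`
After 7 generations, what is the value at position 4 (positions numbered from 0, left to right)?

-

---ooooooo----ooo--
---o-----o----o-o--
---------------o---
-------------------
-------------------  (fixed point — unchanged through generation 7)
position 4 holds -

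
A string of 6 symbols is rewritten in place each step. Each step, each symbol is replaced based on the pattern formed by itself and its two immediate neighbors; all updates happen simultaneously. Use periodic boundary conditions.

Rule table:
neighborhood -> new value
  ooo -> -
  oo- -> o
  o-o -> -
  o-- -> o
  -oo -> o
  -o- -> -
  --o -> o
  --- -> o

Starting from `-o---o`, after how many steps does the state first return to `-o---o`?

--ooo-
ooo-oo
--o-o-
oo---o
-ooooo
-o---o

6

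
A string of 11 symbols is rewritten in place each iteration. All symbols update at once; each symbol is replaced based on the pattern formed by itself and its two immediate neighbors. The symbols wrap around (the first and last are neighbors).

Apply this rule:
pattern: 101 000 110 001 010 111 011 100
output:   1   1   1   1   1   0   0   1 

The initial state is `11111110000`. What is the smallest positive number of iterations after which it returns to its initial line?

22

00000011111
11111100001
00000111110
11111000011
00001111100
11110000111
00011111000
11100001111
00111110000
11000011111
01111100000
10000111111
11111000000
00001111111
11110000001
00011111110
11100000011
00111111100
11000000111
01111111000
10000001111
11111110000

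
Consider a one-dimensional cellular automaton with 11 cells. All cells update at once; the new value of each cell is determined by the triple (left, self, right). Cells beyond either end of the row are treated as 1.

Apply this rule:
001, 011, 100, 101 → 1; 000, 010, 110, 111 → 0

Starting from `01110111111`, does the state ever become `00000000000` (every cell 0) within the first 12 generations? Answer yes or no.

no

11001100000
00111010001
11100101011
00011010110
10110101101
01101011011
11010110110
00101101101
11011011011
00110110110
11101101101
00011011011
generation 12 is 00011011011, still not uniform 0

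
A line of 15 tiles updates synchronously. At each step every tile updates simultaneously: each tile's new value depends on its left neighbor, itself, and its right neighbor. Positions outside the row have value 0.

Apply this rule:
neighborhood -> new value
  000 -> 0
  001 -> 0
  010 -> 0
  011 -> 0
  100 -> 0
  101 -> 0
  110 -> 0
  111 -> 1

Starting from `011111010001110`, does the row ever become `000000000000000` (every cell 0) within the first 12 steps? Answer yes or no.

yes

step 1: 001110000000100
step 2: 000100000000000
step 3: 000000000000000
all cells are 0 at step 3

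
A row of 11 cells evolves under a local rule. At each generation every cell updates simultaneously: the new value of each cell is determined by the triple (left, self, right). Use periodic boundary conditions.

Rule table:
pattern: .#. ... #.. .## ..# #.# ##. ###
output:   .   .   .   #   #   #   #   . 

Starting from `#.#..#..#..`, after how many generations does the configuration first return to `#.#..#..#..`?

11

generation 1: .#..#..#..#
generation 2: #..#..#..#.
generation 3: ..#..#..#.#
generation 4: .#..#..#.#.
generation 5: #..#..#.#..
generation 6: ..#..#.#..#
generation 7: .#..#.#..#.
generation 8: #..#.#..#..
generation 9: ..#.#..#..#
generation 10: .#.#..#..#.
generation 11: #.#..#..#..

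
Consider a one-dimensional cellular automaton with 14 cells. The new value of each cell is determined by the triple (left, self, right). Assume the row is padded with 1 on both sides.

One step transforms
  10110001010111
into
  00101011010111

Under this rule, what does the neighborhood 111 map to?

1

At position 12 the neighborhood is 111; the next row has 1 there.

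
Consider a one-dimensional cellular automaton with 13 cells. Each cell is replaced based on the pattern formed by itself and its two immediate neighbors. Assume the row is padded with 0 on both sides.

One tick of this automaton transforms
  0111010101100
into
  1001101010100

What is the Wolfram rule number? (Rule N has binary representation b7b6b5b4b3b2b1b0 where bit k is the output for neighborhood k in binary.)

98

position 2: 111 → 0  (bit 7 = 0)
position 3: 110 → 1  (bit 6 = 1)
position 4: 101 → 1  (bit 5 = 1)
position 11: 100 → 0  (bit 4 = 0)
position 1: 011 → 0  (bit 3 = 0)
position 5: 010 → 0  (bit 2 = 0)
position 0: 001 → 1  (bit 1 = 1)
position 12: 000 → 0  (bit 0 = 0)
bits b7..b0 = 01100010 = 98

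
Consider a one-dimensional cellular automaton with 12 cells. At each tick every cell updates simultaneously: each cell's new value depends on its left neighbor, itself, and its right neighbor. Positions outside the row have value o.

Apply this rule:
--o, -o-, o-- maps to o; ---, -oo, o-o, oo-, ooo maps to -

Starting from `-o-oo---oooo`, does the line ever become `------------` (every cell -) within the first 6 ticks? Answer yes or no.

no

tick 1: -o---o-o----
tick 2: -oo-oo-oo--o
tick 3: ---------oo-
tick 4: o-------o---
tick 5: -o-----ooo-o
tick 6: -oo---o-----
tick 6 is -oo---o-----, still not uniform -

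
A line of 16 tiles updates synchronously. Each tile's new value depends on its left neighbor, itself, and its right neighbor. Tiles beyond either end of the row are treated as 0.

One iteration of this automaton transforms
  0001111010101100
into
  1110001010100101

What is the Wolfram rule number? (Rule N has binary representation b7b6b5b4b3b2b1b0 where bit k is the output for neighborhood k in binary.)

position 4: 111 → 0  (bit 7 = 0)
position 6: 110 → 1  (bit 6 = 1)
position 7: 101 → 0  (bit 5 = 0)
position 14: 100 → 0  (bit 4 = 0)
position 3: 011 → 0  (bit 3 = 0)
position 8: 010 → 1  (bit 2 = 1)
position 2: 001 → 1  (bit 1 = 1)
position 0: 000 → 1  (bit 0 = 1)
bits b7..b0 = 01000111 = 71

71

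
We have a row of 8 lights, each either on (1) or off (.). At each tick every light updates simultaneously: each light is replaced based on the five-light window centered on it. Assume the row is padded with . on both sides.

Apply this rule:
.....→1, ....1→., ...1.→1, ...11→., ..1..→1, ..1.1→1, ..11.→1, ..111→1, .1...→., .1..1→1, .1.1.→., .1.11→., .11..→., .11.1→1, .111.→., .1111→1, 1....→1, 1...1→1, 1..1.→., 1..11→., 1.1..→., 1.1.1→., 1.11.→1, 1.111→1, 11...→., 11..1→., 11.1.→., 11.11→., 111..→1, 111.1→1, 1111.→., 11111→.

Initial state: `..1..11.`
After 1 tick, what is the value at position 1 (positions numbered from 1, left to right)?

.

.111.1..
position 1 holds .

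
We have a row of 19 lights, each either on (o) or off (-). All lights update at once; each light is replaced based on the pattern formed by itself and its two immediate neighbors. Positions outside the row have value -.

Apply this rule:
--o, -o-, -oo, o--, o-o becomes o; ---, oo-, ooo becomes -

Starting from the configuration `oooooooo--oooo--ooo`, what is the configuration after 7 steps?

o-oo-oo-oo----oo--o

o-------ooo---ooo--
oo-----oo--o-oo--o-
o-o---oo-ooooo-oooo
oooo-oo-oo----oo---
o---oo-oo-o--oo-o--
oo-oo-oo-ooooo-ooo-
o-oo-oo-oo----oo--o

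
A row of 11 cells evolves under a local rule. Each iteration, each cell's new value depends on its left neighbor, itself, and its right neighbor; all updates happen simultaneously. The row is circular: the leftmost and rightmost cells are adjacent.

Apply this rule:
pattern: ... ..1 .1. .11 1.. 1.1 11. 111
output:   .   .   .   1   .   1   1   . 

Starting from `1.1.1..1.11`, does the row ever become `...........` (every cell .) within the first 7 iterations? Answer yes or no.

11.1....11.
111.....111
..1.....1..
...........
all cells are . at iteration 4

yes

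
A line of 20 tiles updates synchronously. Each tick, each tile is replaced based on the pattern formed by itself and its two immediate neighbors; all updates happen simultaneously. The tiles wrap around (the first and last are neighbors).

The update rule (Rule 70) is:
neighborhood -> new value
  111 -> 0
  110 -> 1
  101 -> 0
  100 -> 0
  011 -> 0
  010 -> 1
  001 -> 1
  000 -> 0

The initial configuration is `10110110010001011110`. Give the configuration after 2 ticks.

10010010110011000010
10110110010101000110

10110110010101000110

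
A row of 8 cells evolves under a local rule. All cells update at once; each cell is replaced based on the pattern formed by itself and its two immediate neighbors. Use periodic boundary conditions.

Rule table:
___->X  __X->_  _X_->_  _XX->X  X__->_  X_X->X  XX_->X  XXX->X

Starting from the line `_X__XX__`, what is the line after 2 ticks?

____XX_X
_XX_XXX_

_XX_XXX_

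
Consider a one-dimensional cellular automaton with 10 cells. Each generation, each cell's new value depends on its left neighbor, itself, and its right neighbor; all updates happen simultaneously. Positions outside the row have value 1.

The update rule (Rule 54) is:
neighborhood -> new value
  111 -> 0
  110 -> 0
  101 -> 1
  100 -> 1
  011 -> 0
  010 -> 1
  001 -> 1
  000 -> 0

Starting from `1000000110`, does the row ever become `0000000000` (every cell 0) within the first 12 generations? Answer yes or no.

no

generation 1: 0100001001
generation 2: 1110011110
generation 3: 0001100001
generation 4: 1010010010
generation 5: 0111111111
generation 6: 1000000000
generation 7: 0100000001
generation 8: 1110000010
generation 9: 0001000111
generation 10: 1011101000
generation 11: 0100011101
generation 12: 1110100010
generation 12 is 1110100010, still not uniform 0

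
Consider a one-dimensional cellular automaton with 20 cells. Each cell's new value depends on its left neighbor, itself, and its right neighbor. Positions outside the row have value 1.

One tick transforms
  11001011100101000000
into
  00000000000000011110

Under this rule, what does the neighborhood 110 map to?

0

At position 1 the neighborhood is 110; the next row has 0 there.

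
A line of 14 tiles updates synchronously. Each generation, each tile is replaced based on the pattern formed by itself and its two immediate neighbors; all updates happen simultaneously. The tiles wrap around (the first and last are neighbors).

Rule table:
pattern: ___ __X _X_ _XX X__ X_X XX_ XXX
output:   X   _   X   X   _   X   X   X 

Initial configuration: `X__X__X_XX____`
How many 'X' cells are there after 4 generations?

10

X__X__XXXX_XX_
X__X__XXXXXXXX
X__X__XXXXXXXX  (fixed point — unchanged through generation 4)
count of X: 10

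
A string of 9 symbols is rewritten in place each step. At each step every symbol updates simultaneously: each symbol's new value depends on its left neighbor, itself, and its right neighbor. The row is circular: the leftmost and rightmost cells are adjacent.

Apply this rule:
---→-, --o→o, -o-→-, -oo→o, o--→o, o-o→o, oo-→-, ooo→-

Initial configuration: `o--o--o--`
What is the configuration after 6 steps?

step 1: -oo-oo-oo
step 2: oo-oo-oo-
step 3: o-oo-oo-o
step 4: -oo-oo-oo  (repeats step 1; period 3)
step 6: o-oo-oo-o

o-oo-oo-o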